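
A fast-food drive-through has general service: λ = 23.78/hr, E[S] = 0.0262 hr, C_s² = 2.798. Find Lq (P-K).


ρ = λ·E[S] = 23.78·0.0262 = 0.6230
Lq = ρ²(1+C_s²)/(2(1−ρ)) = 0.3882·(1+2.798)/(2·0.3770)
= 0.3882·3.7980/0.7539 = 1.95547

Final: 1.95547


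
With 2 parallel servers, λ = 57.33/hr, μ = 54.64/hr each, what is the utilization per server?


ρ = λ/(cμ) = 57.33/(2·54.64) = 57.33/109.28 = 0.5246

Final: 0.5246


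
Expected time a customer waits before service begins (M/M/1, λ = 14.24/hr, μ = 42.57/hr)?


ρ = 14.24/42.57 = 0.3345
Wq = ρ/(μ−λ) = 0.3345/(42.57 − 14.24) = 0.3345/28.33 = 0.01181 hr

Final: 0.01181 hr


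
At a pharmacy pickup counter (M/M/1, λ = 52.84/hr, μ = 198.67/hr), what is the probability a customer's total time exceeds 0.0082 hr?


W ~ Exponential(μ−λ) for M/M/1.
μ − λ = 198.67 − 52.84 = 145.8300
P(W > t) = e^{−(μ−λ)t} = e^{−1.1958} = 0.302460

Final: 0.302460


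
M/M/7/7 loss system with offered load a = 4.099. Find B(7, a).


B(c,a) = (a^c/c!) / Σ_{k=0}^{c} a^k/k!
a^7/7! = 3.857580
Σ terms (k=0..7): 1.00000 + 4.09900 + 8.40090 + 11.47843 + 11.76252 + 9.64292 + 6.58772 + 3.85758 = 56.829065
B = 3.857580/56.829065 = 0.067880

Final: 0.067880


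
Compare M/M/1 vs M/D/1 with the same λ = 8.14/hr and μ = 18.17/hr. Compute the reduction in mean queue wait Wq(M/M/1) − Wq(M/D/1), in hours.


ρ = 8.14/18.17 = 0.4480
Wq(M/M/1) = ρ/(μ−λ) = 0.4480/10.03 = 0.04467 hr
Wq(M/D/1) = ρ/(2(μ−λ)) = 0.02233 hr
Savings = 0.04467 − 0.02233 = 0.02233 hr

Final: 0.02233 hr


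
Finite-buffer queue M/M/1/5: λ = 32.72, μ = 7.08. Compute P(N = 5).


ρ = λ/μ = 32.72/7.08 = 4.6215
P_K = (1−ρ)ρ^K/(1−ρ^(K+1)) = (-3.6215·2108.143582)/(1 − 9742.720056)
= -7634.576474/-9741.720056 = 0.783699

Final: 0.783699


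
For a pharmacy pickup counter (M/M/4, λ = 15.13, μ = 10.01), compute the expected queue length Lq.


a = λ/μ = 1.5115; ρ = a/4 = 0.3779
P₀ = 0.218394
Lq = P₀·a^c·ρ / (c!·(1−ρ)²) = 0.218394·5.21939·0.3779/(24·0.38704)
= 0.04637

Final: 0.04637


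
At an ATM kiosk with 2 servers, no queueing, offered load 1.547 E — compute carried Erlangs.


B(2,1.547) = 0.319640 (Erlang-B)
Carried load = a(1 − B) = 1.547·(1 − 0.319640) = 1.547·0.680360 = 1.0525 E

Final: 1.0525 Erlangs


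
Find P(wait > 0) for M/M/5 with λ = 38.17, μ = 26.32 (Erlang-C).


a = λ/μ = 1.4502; ρ = a/5 = 0.2900
P₀ = 0.234206 (from M/M/c formula)
C(c,a) = [a^c/(c!(1−ρ))]·P₀ = [6.41477/(120·0.7100)]·0.234206
= 0.07530·0.234206 = 0.017635

Final: 0.017635


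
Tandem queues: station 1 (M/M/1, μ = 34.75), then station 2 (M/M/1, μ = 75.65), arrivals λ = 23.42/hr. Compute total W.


Each node sees arrival rate λ = 23.42/hr (tandem ⇒ throughput preserved).
W₁ = 1/(μ₁−λ) = 1/(34.75−23.42) = 0.08826 hr
W₂ = 1/(μ₂−λ) = 1/(75.65−23.42) = 0.01915 hr
W_total = W₁ + W₂ = 0.08826 + 0.01915 = 0.10741 hr

Final: 0.10741 hr


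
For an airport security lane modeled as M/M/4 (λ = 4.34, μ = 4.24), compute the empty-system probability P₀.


a = λ/μ = 4.34/4.24 = 1.0236; ρ = a/c = 0.2559
Σ_{k=0}^{3} a^k/k! (terms k=0..3) = 1.00000 + 1.02358 + 0.52386 + 0.17874 = 2.72619
Tail: a^4/(4!(1−ρ)) = 1.09773/(24·0.7441) = 0.06147
P₀ = 1/(2.72619 + 0.06147) = 1/2.78766 = 0.358724

Final: 0.358724


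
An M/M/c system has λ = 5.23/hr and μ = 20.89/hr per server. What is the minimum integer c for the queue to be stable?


Stability requires cμ > λ ⇔ c > λ/μ.
λ/μ = 5.23/20.89 = 0.2504
Minimum integer c = ⌊0.2504⌋ + 1 = 1
Check: 1·20.89 = 20.89 > 5.23, while 0·20.89 = 0.00 ≤ 5.23

Final: 1 servers


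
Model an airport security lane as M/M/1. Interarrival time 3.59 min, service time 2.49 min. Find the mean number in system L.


λ = 60/3.59 = 16.7131 /hr
μ = 60/2.49 = 24.0964 /hr
ρ = λ/μ = 16.7131/24.0964 = 0.6936
L = ρ/(1−ρ) = 0.6936/0.3064 = 2.2636

Final: 2.2636


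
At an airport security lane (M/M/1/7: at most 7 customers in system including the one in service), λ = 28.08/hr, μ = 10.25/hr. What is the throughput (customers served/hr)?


ρ = 2.7395; P_K = (1−ρ)ρ^7/(1−ρ^8) = 0.635172
λ_eff = λ(1 − P_K) = 28.08·(1 − 0.635172) = 28.08·0.364828 = 10.2444 /hr

Final: 10.2444 /hr


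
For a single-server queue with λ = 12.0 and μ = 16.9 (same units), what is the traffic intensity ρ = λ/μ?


ρ = λ/μ = 12.0/16.9 = 0.7101

Final: 0.7101


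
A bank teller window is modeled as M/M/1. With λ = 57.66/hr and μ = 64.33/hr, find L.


ρ = λ/μ = 57.66/64.33 = 0.8963
L = ρ/(1−ρ) = 0.8963/(1 − 0.8963) = 0.8963/0.1037 = 8.6447

Final: 8.6447


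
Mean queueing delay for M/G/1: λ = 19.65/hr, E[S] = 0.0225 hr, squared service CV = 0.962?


ρ = λ·E[S] = 19.65·0.0225 = 0.4421
E[S²] = E[S]²(1+C_s²) = 0.0225²·(1+0.962) = 0.0009933
Wq = λ·E[S²]/(2(1−ρ)) = 19.65·0.0009933/(2·0.5579) = 0.01749 hr

Final: 0.01749 hr


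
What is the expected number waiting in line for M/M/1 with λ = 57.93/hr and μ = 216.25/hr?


ρ = 57.93/216.25 = 0.2679
Lq = ρ²/(1−ρ) = 0.07176/0.7321 = 0.09802

Final: 0.09802


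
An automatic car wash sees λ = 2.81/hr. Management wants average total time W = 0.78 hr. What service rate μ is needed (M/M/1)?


W = 1/(μ−λ) ⇒ μ − λ = 1/W = 1/0.78 = 1.2821
μ = λ + 1/W = 2.81 + 1.2821 = 4.0921 per hr

Final: 4.0921 /hr


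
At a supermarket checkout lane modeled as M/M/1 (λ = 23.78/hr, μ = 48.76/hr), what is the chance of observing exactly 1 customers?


ρ = 23.78/48.76 = 0.4877
P_n = (1−ρ)·ρ^n = (1 − 0.4877)·0.4877^1 = 0.5123·0.487695 = 0.249849

Final: 0.249849


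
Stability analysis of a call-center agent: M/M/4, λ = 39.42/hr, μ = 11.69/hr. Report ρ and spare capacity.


Total capacity cμ = 4·11.69 = 46.76/hr
ρ = λ/(cμ) = 39.42/46.76 = 0.8430
Stable ⇔ ρ < 1: YES
Spare capacity = cμ − λ = 46.76 − 39.42 = 7.34/hr

Final: ρ = 0.8430; stable; margin = 7.34/hr


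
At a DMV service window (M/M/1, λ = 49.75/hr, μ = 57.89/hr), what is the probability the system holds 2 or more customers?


ρ = 49.75/57.89 = 0.8594
P(N ≥ n) = ρ^n = 0.8594^2 = 0.738549

Final: 0.738549


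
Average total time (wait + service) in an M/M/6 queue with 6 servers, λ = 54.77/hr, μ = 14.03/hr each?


a = 3.9038; ρ = 0.6506; P₀ = 0.018608
Lq = P₀·a^c·ρ/(c!(1−ρ)²) = 0.48757
Wq = Lq/λ = 0.48757/54.77 = 0.008902 hr
W = Wq + 1/μ = 0.008902 + 0.07128 = 0.08018 hr

Final: 0.08018 hr


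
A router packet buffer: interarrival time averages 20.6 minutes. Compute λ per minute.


λ = 1/(interarrival time) in consistent units.
1 minute = 1 min, so λ = 1/20.6 = 0.04854 per minute

Final: 0.04854 /min


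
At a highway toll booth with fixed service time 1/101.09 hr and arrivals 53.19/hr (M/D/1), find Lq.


ρ = 53.19/101.09 = 0.5262
M/D/1: Lq = ρ²/(2(1−ρ)) = 0.2768/(2·0.4738) = 0.29214

Final: 0.29214


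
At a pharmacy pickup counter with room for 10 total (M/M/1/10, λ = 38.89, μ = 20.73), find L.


ρ = 38.89/20.73 = 1.8760
L = ρ[1 − (K+1)ρ^K + Kρ^(K+1)] / [(1−ρ)(1−ρ^(K+1))]
Numerator: 1.8760·(1 − 11·539.990862 + 10·1013.036402) = 7863.292623
Denominator: (-0.8760)·(-1012.036402) = 886.569275
L = 7863.292623/886.569275 = 8.8693

Final: 8.8693


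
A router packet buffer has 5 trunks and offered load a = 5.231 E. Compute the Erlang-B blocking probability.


B(c,a) = (a^c/c!) / Σ_{k=0}^{c} a^k/k!
a^5/5! = 32.639414
Σ terms (k=0..5): 1.00000 + 5.23100 + 13.68168 + 23.85629 + 31.19806 + 32.63941 = 107.606448
B = 32.639414/107.606448 = 0.303322

Final: 0.303322


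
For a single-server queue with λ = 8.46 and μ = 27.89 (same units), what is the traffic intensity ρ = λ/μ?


ρ = λ/μ = 8.46/27.89 = 0.3033

Final: 0.3033


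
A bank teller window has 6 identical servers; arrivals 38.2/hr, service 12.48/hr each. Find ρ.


ρ = λ/(cμ) = 38.2/(6·12.48) = 38.2/74.88 = 0.5101

Final: 0.5101


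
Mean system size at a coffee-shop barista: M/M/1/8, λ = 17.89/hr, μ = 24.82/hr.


ρ = 17.89/24.82 = 0.7208
L = ρ[1 − (K+1)ρ^K + Kρ^(K+1)] / [(1−ρ)(1−ρ^(K+1))]
Numerator: 0.7208·(1 − 9·0.072857 + 8·0.052514) = 0.550975
Denominator: (0.2792)·(0.947486) = 0.264548
L = 0.550975/0.264548 = 2.0827

Final: 2.0827


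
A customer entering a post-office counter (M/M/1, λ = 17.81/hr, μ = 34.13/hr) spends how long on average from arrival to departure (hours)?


W = 1/(μ−λ) = 1/(34.13 − 17.81) = 1/16.32 = 0.06127 hr

Final: 0.06127 hr


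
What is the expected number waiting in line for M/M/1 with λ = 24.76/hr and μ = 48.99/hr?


ρ = 24.76/48.99 = 0.5054
Lq = ρ²/(1−ρ) = 0.2554/0.4946 = 0.5165

Final: 0.5165


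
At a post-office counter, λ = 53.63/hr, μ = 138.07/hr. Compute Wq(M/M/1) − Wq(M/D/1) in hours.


ρ = 53.63/138.07 = 0.3884
Wq(M/M/1) = ρ/(μ−λ) = 0.3884/84.44 = 0.004600 hr
Wq(M/D/1) = ρ/(2(μ−λ)) = 0.002300 hr
Savings = 0.004600 − 0.002300 = 0.002300 hr

Final: 0.002300 hr


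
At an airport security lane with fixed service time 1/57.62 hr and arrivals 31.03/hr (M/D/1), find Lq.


ρ = 31.03/57.62 = 0.5385
M/D/1: Lq = ρ²/(2(1−ρ)) = 0.2900/(2·0.4615) = 0.31423

Final: 0.31423


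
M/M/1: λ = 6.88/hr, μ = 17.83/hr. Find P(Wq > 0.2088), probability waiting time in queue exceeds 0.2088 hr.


ρ = 6.88/17.83 = 0.3859
P(Wq > t) = ρ·e^{−(μ−λ)t} = 0.3859·e^{−2.2864}
= 0.3859·0.101636 = 0.039218

Final: 0.039218


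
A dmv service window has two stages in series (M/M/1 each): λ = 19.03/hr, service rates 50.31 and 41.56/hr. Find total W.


Each node sees arrival rate λ = 19.03/hr (tandem ⇒ throughput preserved).
W₁ = 1/(μ₁−λ) = 1/(50.31−19.03) = 0.03197 hr
W₂ = 1/(μ₂−λ) = 1/(41.56−19.03) = 0.04439 hr
W_total = W₁ + W₂ = 0.03197 + 0.04439 = 0.07635 hr

Final: 0.07635 hr


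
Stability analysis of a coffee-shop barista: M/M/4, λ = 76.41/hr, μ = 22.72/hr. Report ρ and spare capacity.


Total capacity cμ = 4·22.72 = 90.88/hr
ρ = λ/(cμ) = 76.41/90.88 = 0.8408
Stable ⇔ ρ < 1: YES
Spare capacity = cμ − λ = 90.88 − 76.41 = 14.47/hr

Final: ρ = 0.8408; stable; margin = 14.47/hr


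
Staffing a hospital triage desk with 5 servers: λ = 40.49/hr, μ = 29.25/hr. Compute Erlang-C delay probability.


a = λ/μ = 1.3843; ρ = a/5 = 0.2769
P₀ = 0.250248 (from M/M/c formula)
C(c,a) = [a^c/(c!(1−ρ))]·P₀ = [5.08288/(120·0.7231)]·0.250248
= 0.05857·0.250248 = 0.014658

Final: 0.014658


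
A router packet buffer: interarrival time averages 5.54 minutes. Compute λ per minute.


λ = 1/(interarrival time) in consistent units.
1 minute = 1 min, so λ = 1/5.54 = 0.1805 per minute

Final: 0.1805 /min


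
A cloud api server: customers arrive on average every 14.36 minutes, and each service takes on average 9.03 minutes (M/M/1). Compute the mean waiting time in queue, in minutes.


λ = 60/14.36 = 4.1783 /hr
μ = 60/9.03 = 6.6445 /hr
ρ = λ/μ = 4.1783/6.6445 = 0.6288
Wq = ρ/(μ−λ) = 0.6288/(6.6445−4.1783) = 0.25497 hr
In minutes: 0.25497·60 = 15.298 min

Final: 15.298 min


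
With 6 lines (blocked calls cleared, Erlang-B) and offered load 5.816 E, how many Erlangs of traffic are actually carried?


B(6,5.816) = 0.251893 (Erlang-B)
Carried load = a(1 − B) = 5.816·(1 − 0.251893) = 5.816·0.748107 = 4.3510 E

Final: 4.3510 Erlangs


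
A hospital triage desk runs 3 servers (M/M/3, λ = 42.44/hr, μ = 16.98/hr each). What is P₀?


a = λ/μ = 42.44/16.98 = 2.4994; ρ = a/c = 0.8331
Σ_{k=0}^{2} a^k/k! (terms k=0..2) = 1.00000 + 2.49941 + 3.12353 = 6.62294
Tail: a^3/(3!(1−ρ)) = 15.61396/(6·0.1669) = 15.59559
P₀ = 1/(6.62294 + 15.59559) = 1/22.21853 = 0.045007

Final: 0.045007


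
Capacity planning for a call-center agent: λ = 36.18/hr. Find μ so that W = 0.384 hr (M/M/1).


W = 1/(μ−λ) ⇒ μ − λ = 1/W = 1/0.384 = 2.6042
μ = λ + 1/W = 36.18 + 2.6042 = 38.7842 per hr

Final: 38.7842 /hr


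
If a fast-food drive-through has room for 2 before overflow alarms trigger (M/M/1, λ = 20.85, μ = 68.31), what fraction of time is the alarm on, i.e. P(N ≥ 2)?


ρ = 20.85/68.31 = 0.3052
P(N ≥ n) = ρ^n = 0.3052^2 = 0.093163

Final: 0.093163


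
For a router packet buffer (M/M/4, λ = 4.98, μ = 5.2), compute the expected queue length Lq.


a = λ/μ = 0.9577; ρ = a/4 = 0.2394
P₀ = 0.383324
Lq = P₀·a^c·ρ / (c!·(1−ρ)²) = 0.383324·0.84121·0.2394/(24·0.57848)
= 0.005561

Final: 0.005561


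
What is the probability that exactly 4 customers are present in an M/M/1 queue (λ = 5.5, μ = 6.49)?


ρ = 5.5/6.49 = 0.8475
P_n = (1−ρ)·ρ^n = (1 − 0.8475)·0.8475^4 = 0.1525·0.515789 = 0.078680

Final: 0.078680


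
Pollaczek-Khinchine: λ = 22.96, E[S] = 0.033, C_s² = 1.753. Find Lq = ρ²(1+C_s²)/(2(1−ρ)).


ρ = λ·E[S] = 22.96·0.033 = 0.7577
Lq = ρ²(1+C_s²)/(2(1−ρ)) = 0.5741·(1+1.753)/(2·0.2423)
= 0.5741·2.7530/0.4846 = 3.26106

Final: 3.26106


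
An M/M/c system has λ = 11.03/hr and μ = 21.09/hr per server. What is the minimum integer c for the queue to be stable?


Stability requires cμ > λ ⇔ c > λ/μ.
λ/μ = 11.03/21.09 = 0.5230
Minimum integer c = ⌊0.5230⌋ + 1 = 1
Check: 1·21.09 = 21.09 > 11.03, while 0·21.09 = 0.00 ≤ 11.03

Final: 1 servers


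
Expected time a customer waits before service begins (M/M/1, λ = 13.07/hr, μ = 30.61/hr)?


ρ = 13.07/30.61 = 0.4270
Wq = ρ/(μ−λ) = 0.4270/(30.61 − 13.07) = 0.4270/17.54 = 0.02434 hr

Final: 0.02434 hr


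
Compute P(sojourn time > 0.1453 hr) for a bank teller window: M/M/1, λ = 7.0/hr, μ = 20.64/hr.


W ~ Exponential(μ−λ) for M/M/1.
μ − λ = 20.64 − 7.0 = 13.6400
P(W > t) = e^{−(μ−λ)t} = e^{−1.9819} = 0.137808

Final: 0.137808


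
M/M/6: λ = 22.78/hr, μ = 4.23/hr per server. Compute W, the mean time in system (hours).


a = 5.3853; ρ = 0.8976; P₀ = 0.002220
Lq = P₀·a^c·ρ/(c!(1−ρ)²) = 6.43301
Wq = Lq/λ = 6.43301/22.78 = 0.28240 hr
W = Wq + 1/μ = 0.28240 + 0.23641 = 0.51880 hr

Final: 0.51880 hr


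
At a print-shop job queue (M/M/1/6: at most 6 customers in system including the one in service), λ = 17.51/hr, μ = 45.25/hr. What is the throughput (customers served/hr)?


ρ = 0.3870; P_K = (1−ρ)ρ^6/(1−ρ^7) = 0.002061
λ_eff = λ(1 − P_K) = 17.51·(1 − 0.002061) = 17.51·0.997939 = 17.4739 /hr

Final: 17.4739 /hr


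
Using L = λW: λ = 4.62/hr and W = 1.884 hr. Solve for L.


L = λW = 4.62·1.884 = 8.7041

Final: 8.7041


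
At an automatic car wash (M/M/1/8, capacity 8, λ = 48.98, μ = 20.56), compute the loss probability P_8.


ρ = λ/μ = 48.98/20.56 = 2.3823
P_K = (1−ρ)ρ^K/(1−ρ^(K+1)) = (-1.3823·1037.445673)/(1 − 2471.502387)
= -1434.056714/-2470.502387 = 0.580472

Final: 0.580472


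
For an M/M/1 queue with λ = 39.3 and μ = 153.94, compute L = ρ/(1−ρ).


ρ = λ/μ = 39.3/153.94 = 0.2553
L = ρ/(1−ρ) = 0.2553/(1 − 0.2553) = 0.2553/0.7447 = 0.3428

Final: 0.3428


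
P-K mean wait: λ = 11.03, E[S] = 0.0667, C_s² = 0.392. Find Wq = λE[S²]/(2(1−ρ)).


ρ = λ·E[S] = 11.03·0.0667 = 0.7357
E[S²] = E[S]²(1+C_s²) = 0.0667²·(1+0.392) = 0.006193
Wq = λ·E[S²]/(2(1−ρ)) = 11.03·0.006193/(2·0.2643) = 0.12922 hr

Final: 0.12922 hr


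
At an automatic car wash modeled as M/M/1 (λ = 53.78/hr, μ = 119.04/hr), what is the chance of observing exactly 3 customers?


ρ = 53.78/119.04 = 0.4518
P_n = (1−ρ)·ρ^n = (1 − 0.4518)·0.4518^3 = 0.5482·0.092211 = 0.050552

Final: 0.050552


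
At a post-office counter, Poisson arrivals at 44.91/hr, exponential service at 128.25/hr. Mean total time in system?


W = 1/(μ−λ) = 1/(128.25 − 44.91) = 1/83.34 = 0.01200 hr

Final: 0.01200 hr


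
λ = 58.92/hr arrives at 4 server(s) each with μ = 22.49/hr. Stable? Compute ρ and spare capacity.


Total capacity cμ = 4·22.49 = 89.96/hr
ρ = λ/(cμ) = 58.92/89.96 = 0.6550
Stable ⇔ ρ < 1: YES
Spare capacity = cμ − λ = 89.96 − 58.92 = 31.04/hr

Final: ρ = 0.6550; stable; margin = 31.04/hr


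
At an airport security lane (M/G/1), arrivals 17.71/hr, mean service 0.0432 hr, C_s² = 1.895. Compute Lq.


ρ = λ·E[S] = 17.71·0.0432 = 0.7651
Lq = ρ²(1+C_s²)/(2(1−ρ)) = 0.5853·(1+1.895)/(2·0.2349)
= 0.5853·2.8950/0.4699 = 3.60652

Final: 3.60652


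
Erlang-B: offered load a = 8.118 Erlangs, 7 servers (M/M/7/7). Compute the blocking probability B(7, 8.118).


B(c,a) = (a^c/c!) / Σ_{k=0}^{c} a^k/k!
a^7/7! = 461.012597
Σ terms (k=0..7): 1.00000 + 8.11800 + 32.95096 + 89.16530 + 180.96098 + 293.80825 + 397.52256 + 461.01260 = 1464.538661
B = 461.012597/1464.538661 = 0.314783

Final: 0.314783


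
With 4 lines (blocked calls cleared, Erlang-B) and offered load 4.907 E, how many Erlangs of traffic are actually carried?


B(4,4.907) = 0.390923 (Erlang-B)
Carried load = a(1 − B) = 4.907·(1 − 0.390923) = 4.907·0.609077 = 2.9887 E

Final: 2.9887 Erlangs


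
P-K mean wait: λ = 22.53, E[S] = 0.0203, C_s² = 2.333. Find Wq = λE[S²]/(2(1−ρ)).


ρ = λ·E[S] = 22.53·0.0203 = 0.4574
E[S²] = E[S]²(1+C_s²) = 0.0203²·(1+2.333) = 0.001373
Wq = λ·E[S²]/(2(1−ρ)) = 22.53·0.001373/(2·0.5426) = 0.02851 hr

Final: 0.02851 hr


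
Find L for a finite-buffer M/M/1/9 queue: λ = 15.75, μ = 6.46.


ρ = 15.75/6.46 = 2.4381
L = ρ[1 − (K+1)ρ^K + Kρ^(K+1)] / [(1−ρ)(1−ρ^(K+1))]
Numerator: 2.4381·(1 − 10·3043.913881 + 9·7421.307064) = 88633.063461
Denominator: (-1.4381)·(-7420.307064) = 10670.998858
L = 88633.063461/10670.998858 = 8.3060

Final: 8.3060


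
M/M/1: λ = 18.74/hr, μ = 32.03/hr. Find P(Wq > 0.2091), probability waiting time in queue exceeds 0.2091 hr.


ρ = 18.74/32.03 = 0.5851
P(Wq > t) = ρ·e^{−(μ−λ)t} = 0.5851·e^{−2.7789}
= 0.5851·0.062104 = 0.036336

Final: 0.036336


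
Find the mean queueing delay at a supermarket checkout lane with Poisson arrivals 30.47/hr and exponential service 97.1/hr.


ρ = 30.47/97.1 = 0.3138
Wq = ρ/(μ−λ) = 0.3138/(97.1 − 30.47) = 0.3138/66.63 = 0.004710 hr

Final: 0.004710 hr


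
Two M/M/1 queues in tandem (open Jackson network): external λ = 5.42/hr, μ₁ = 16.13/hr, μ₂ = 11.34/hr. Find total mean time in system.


Each node sees arrival rate λ = 5.42/hr (tandem ⇒ throughput preserved).
W₁ = 1/(μ₁−λ) = 1/(16.13−5.42) = 0.09337 hr
W₂ = 1/(μ₂−λ) = 1/(11.34−5.42) = 0.16892 hr
W_total = W₁ + W₂ = 0.09337 + 0.16892 = 0.26229 hr

Final: 0.26229 hr


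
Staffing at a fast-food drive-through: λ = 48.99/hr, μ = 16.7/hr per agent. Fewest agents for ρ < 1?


Stability requires cμ > λ ⇔ c > λ/μ.
λ/μ = 48.99/16.7 = 2.9335
Minimum integer c = ⌊2.9335⌋ + 1 = 3
Check: 3·16.7 = 50.10 > 48.99, while 2·16.7 = 33.40 ≤ 48.99

Final: 3 servers


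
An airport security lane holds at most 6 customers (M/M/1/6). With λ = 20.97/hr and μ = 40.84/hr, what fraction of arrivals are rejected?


ρ = λ/μ = 20.97/40.84 = 0.5135
P_K = (1−ρ)ρ^K/(1−ρ^(K+1)) = (0.4865·0.018326)/(1 − 0.009410)
= 0.008916/0.990590 = 0.009001

Final: 0.009001


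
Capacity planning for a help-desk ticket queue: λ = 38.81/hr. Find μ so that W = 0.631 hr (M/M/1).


W = 1/(μ−λ) ⇒ μ − λ = 1/W = 1/0.631 = 1.5848
μ = λ + 1/W = 38.81 + 1.5848 = 40.3948 per hr

Final: 40.3948 /hr


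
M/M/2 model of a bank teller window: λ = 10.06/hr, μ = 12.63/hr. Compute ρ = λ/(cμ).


ρ = λ/(cμ) = 10.06/(2·12.63) = 10.06/25.26 = 0.3983

Final: 0.3983


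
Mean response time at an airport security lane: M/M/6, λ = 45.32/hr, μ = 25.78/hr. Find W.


a = 1.7580; ρ = 0.2930; P₀ = 0.172282
Lq = P₀·a^c·ρ/(c!(1−ρ)²) = 0.004140
Wq = Lq/λ = 0.004140/45.32 = 0.00009134 hr
W = Wq + 1/μ = 0.00009134 + 0.03879 = 0.03888 hr

Final: 0.03888 hr


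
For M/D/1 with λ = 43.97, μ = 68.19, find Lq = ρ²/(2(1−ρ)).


ρ = 43.97/68.19 = 0.6448
M/D/1: Lq = ρ²/(2(1−ρ)) = 0.4158/(2·0.3552) = 0.58531

Final: 0.58531


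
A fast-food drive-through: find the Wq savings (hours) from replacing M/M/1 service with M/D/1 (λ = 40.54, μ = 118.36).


ρ = 40.54/118.36 = 0.3425
Wq(M/M/1) = ρ/(μ−λ) = 0.3425/77.82 = 0.004401 hr
Wq(M/D/1) = ρ/(2(μ−λ)) = 0.002201 hr
Savings = 0.004401 − 0.002201 = 0.002201 hr

Final: 0.002201 hr


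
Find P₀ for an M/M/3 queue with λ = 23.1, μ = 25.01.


a = λ/μ = 23.1/25.01 = 0.9236; ρ = a/c = 0.3079
Σ_{k=0}^{2} a^k/k! (terms k=0..2) = 1.00000 + 0.92363 + 0.42655 = 2.35018
Tail: a^3/(3!(1−ρ)) = 0.78794/(6·0.6921) = 0.18974
P₀ = 1/(2.35018 + 0.18974) = 1/2.53992 = 0.393714

Final: 0.393714


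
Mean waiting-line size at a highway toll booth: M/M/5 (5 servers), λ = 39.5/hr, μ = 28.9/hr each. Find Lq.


a = λ/μ = 1.3668; ρ = a/5 = 0.2734
P₀ = 0.254681
Lq = P₀·a^c·ρ / (c!·(1−ρ)²) = 0.254681·4.76976·0.2734/(120·0.52801)
= 0.005241

Final: 0.005241


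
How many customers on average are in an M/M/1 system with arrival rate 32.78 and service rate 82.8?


ρ = λ/μ = 32.78/82.8 = 0.3959
L = ρ/(1−ρ) = 0.3959/(1 − 0.3959) = 0.3959/0.6041 = 0.6553

Final: 0.6553


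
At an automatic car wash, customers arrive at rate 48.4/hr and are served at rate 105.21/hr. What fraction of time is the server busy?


ρ = λ/μ = 48.4/105.21 = 0.4600

Final: 0.4600


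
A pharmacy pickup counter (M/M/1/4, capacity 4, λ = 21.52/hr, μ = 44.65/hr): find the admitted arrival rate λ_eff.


ρ = 0.4820; P_K = (1−ρ)ρ^4/(1−ρ^5) = 0.028700
λ_eff = λ(1 − P_K) = 21.52·(1 − 0.028700) = 21.52·0.971300 = 20.9024 /hr

Final: 20.9024 /hr


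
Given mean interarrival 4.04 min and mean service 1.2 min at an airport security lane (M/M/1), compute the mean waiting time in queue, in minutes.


λ = 60/4.04 = 14.8515 /hr
μ = 60/1.2 = 50.0000 /hr
ρ = λ/μ = 14.8515/50.0000 = 0.2970
Wq = ρ/(μ−λ) = 0.2970/(50.0000−14.8515) = 0.008451 hr
In minutes: 0.008451·60 = 0.5070 min

Final: 0.5070 min


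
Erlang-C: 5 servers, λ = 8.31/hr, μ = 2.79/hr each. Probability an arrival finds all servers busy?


a = λ/μ = 2.9785; ρ = a/5 = 0.5957
P₀ = 0.047780 (from M/M/c formula)
C(c,a) = [a^c/(c!(1−ρ))]·P₀ = [234.41430/(120·0.4043)]·0.047780
= 4.83168·0.047780 = 0.230860

Final: 0.230860


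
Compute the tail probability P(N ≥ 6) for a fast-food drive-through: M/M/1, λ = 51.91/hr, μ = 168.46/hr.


ρ = 51.91/168.46 = 0.3081
P(N ≥ n) = ρ^n = 0.3081^6 = 0.0008561

Final: 0.0008561


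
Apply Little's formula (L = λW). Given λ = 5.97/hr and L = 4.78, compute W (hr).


W = L/λ = 4.78/5.97 = 0.8007 hr

Final: 0.8007 hr


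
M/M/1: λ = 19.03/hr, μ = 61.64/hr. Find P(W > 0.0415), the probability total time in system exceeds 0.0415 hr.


W ~ Exponential(μ−λ) for M/M/1.
μ − λ = 61.64 − 19.03 = 42.6100
P(W > t) = e^{−(μ−λ)t} = e^{−1.7683} = 0.170620

Final: 0.170620


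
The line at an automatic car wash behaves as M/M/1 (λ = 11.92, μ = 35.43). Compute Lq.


ρ = 11.92/35.43 = 0.3364
Lq = ρ²/(1−ρ) = 0.1132/0.6636 = 0.1706

Final: 0.1706


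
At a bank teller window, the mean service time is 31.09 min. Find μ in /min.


μ = 1/(service time) in consistent units.
1 minute = 1 min, so μ = 1/31.09 = 0.03216 per minute

Final: 0.03216 /min


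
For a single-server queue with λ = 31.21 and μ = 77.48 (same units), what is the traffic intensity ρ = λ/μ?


ρ = λ/μ = 31.21/77.48 = 0.4028

Final: 0.4028


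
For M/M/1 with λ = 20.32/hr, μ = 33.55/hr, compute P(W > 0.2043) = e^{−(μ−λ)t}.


W ~ Exponential(μ−λ) for M/M/1.
μ − λ = 33.55 − 20.32 = 13.2300
P(W > t) = e^{−(μ−λ)t} = e^{−2.7029} = 0.067012

Final: 0.067012


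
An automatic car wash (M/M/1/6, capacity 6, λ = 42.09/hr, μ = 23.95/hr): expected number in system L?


ρ = 42.09/23.95 = 1.7574
L = ρ[1 − (K+1)ρ^K + Kρ^(K+1)] / [(1−ρ)(1−ρ^(K+1))]
Numerator: 1.7574·(1 − 7·29.460523 + 6·51.774255) = 185.269582
Denominator: (-0.7574)·(-50.774255) = 38.456993
L = 185.269582/38.456993 = 4.8176

Final: 4.8176


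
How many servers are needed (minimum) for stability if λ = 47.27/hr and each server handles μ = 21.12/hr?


Stability requires cμ > λ ⇔ c > λ/μ.
λ/μ = 47.27/21.12 = 2.2382
Minimum integer c = ⌊2.2382⌋ + 1 = 3
Check: 3·21.12 = 63.36 > 47.27, while 2·21.12 = 42.24 ≤ 47.27

Final: 3 servers


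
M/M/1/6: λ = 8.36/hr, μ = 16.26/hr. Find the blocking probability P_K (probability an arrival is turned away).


ρ = λ/μ = 8.36/16.26 = 0.5141
P_K = (1−ρ)ρ^K/(1−ρ^(K+1)) = (0.4859·0.018472)/(1 − 0.009497)
= 0.008975/0.990503 = 0.009061

Final: 0.009061


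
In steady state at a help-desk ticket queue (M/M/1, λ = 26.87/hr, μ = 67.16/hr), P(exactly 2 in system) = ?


ρ = 26.87/67.16 = 0.4001
P_n = (1−ρ)·ρ^n = (1 − 0.4001)·0.4001^2 = 0.5999·0.160071 = 0.096029

Final: 0.096029


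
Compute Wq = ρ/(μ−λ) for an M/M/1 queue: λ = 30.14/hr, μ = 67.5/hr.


ρ = 30.14/67.5 = 0.4465
Wq = ρ/(μ−λ) = 0.4465/(67.5 − 30.14) = 0.4465/37.36 = 0.01195 hr

Final: 0.01195 hr


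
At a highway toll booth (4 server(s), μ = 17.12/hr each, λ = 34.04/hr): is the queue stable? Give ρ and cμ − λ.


Total capacity cμ = 4·17.12 = 68.48/hr
ρ = λ/(cμ) = 34.04/68.48 = 0.4971
Stable ⇔ ρ < 1: YES
Spare capacity = cμ − λ = 68.48 − 34.04 = 34.44/hr

Final: ρ = 0.4971; stable; margin = 34.44/hr


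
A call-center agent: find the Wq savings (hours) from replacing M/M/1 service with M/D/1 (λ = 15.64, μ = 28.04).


ρ = 15.64/28.04 = 0.5578
Wq(M/M/1) = ρ/(μ−λ) = 0.5578/12.40 = 0.04498 hr
Wq(M/D/1) = ρ/(2(μ−λ)) = 0.02249 hr
Savings = 0.04498 − 0.02249 = 0.02249 hr

Final: 0.02249 hr


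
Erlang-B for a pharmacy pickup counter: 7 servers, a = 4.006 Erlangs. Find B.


B(c,a) = (a^c/c!) / Σ_{k=0}^{c} a^k/k!
a^7/7! = 3.285081
Σ terms (k=0..7): 1.00000 + 4.00600 + 8.02402 + 10.71474 + 10.73081 + 8.59753 + 5.74028 + 3.28508 = 52.098455
B = 3.285081/52.098455 = 0.063055

Final: 0.063055


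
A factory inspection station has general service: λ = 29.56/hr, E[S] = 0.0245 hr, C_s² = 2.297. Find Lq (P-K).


ρ = λ·E[S] = 29.56·0.0245 = 0.7242
Lq = ρ²(1+C_s²)/(2(1−ρ)) = 0.5245·(1+2.297)/(2·0.2758)
= 0.5245·3.2970/0.5516 = 3.13521

Final: 3.13521


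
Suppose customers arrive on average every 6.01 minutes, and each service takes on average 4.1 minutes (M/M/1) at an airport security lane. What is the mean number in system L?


λ = 60/6.01 = 9.9834 /hr
μ = 60/4.1 = 14.6341 /hr
ρ = λ/μ = 9.9834/14.6341 = 0.6822
L = ρ/(1−ρ) = 0.6822/0.3178 = 2.1466

Final: 2.1466


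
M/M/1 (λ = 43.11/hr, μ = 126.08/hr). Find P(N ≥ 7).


ρ = 43.11/126.08 = 0.3419
P(N ≥ n) = ρ^n = 0.3419^7 = 0.0005464

Final: 0.0005464


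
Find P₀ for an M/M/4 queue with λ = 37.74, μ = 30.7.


a = λ/μ = 37.74/30.7 = 1.2293; ρ = a/c = 0.3073
Σ_{k=0}^{3} a^k/k! (terms k=0..3) = 1.00000 + 1.22932 + 0.75561 + 0.30963 = 3.29455
Tail: a^4/(4!(1−ρ)) = 2.28378/(24·0.6927) = 0.13738
P₀ = 1/(3.29455 + 0.13738) = 1/3.43193 = 0.291381

Final: 0.291381


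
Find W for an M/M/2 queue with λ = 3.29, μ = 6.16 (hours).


a = 0.5341; ρ = 0.2670; P₀ = 0.578475
Lq = P₀·a^c·ρ/(c!(1−ρ)²) = 0.04101
Wq = Lq/λ = 0.04101/3.29 = 0.01247 hr
W = Wq + 1/μ = 0.01247 + 0.16234 = 0.17480 hr

Final: 0.17480 hr


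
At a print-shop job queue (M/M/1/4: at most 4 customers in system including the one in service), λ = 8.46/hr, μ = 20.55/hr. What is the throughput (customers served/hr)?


ρ = 0.4117; P_K = (1−ρ)ρ^4/(1−ρ^5) = 0.017101
λ_eff = λ(1 − P_K) = 8.46·(1 − 0.017101) = 8.46·0.982899 = 8.3153 /hr

Final: 8.3153 /hr


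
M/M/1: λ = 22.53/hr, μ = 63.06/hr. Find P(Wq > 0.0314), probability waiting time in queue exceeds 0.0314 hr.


ρ = 22.53/63.06 = 0.3573
P(Wq > t) = ρ·e^{−(μ−λ)t} = 0.3573·e^{−1.2726}
= 0.3573·0.280091 = 0.100070

Final: 0.100070


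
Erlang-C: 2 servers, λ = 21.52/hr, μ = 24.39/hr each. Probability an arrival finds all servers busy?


a = λ/μ = 0.8823; ρ = a/2 = 0.4412
P₀ = 0.387767 (from M/M/c formula)
C(c,a) = [a^c/(c!(1−ρ))]·P₀ = [0.77850/(2·0.5588)]·0.387767
= 0.69654·0.387767 = 0.270096

Final: 0.270096


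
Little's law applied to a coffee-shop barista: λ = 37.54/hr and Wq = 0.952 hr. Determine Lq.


Lq = λWq = 37.54·0.952 = 35.7381

Final: 35.7381


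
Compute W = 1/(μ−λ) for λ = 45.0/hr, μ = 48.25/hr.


W = 1/(μ−λ) = 1/(48.25 − 45.0) = 1/3.25 = 0.3077 hr

Final: 0.3077 hr


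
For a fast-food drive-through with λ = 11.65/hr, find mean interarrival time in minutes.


Mean interarrival time = 1/λ = 1/11.65 hour = 0.08584 hour
In minutes: 0.08584 × 60 = 5.1502 min

Final: 5.1502 min


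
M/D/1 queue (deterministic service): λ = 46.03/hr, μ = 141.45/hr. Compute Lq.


ρ = 46.03/141.45 = 0.3254
M/D/1: Lq = ρ²/(2(1−ρ)) = 0.1059/(2·0.6746) = 0.07849

Final: 0.07849


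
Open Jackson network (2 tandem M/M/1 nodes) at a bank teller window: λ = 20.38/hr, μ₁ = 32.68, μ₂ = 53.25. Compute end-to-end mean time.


Each node sees arrival rate λ = 20.38/hr (tandem ⇒ throughput preserved).
W₁ = 1/(μ₁−λ) = 1/(32.68−20.38) = 0.08130 hr
W₂ = 1/(μ₂−λ) = 1/(53.25−20.38) = 0.03042 hr
W_total = W₁ + W₂ = 0.08130 + 0.03042 = 0.11172 hr

Final: 0.11172 hr


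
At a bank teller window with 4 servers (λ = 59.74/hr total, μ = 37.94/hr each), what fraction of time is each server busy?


ρ = λ/(cμ) = 59.74/(4·37.94) = 59.74/151.76 = 0.3936

Final: 0.3936


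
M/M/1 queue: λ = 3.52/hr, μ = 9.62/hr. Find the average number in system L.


ρ = λ/μ = 3.52/9.62 = 0.3659
L = ρ/(1−ρ) = 0.3659/(1 − 0.3659) = 0.3659/0.6341 = 0.5770

Final: 0.5770


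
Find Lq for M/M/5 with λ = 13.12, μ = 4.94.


a = λ/μ = 2.6559; ρ = a/5 = 0.5312
P₀ = 0.067903
Lq = P₀·a^c·ρ / (c!·(1−ρ)²) = 0.067903·132.14004·0.5312/(120·0.21980)
= 0.18070

Final: 0.18070


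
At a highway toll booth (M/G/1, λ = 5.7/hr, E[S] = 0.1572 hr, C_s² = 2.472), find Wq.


ρ = λ·E[S] = 5.7·0.1572 = 0.8960
E[S²] = E[S]²(1+C_s²) = 0.1572²·(1+2.472) = 0.085800
Wq = λ·E[S²]/(2(1−ρ)) = 5.7·0.085800/(2·0.1040) = 2.35214 hr

Final: 2.35214 hr


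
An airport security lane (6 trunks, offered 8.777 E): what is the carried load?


B(6,8.777) = 0.429817 (Erlang-B)
Carried load = a(1 − B) = 8.777·(1 − 0.429817) = 8.777·0.570183 = 5.0045 E

Final: 5.0045 Erlangs


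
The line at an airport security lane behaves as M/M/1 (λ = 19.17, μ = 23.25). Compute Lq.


ρ = 19.17/23.25 = 0.8245
Lq = ρ²/(1−ρ) = 0.6798/0.1755 = 3.8740

Final: 3.8740


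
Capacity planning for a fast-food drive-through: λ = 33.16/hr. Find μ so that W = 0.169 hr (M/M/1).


W = 1/(μ−λ) ⇒ μ − λ = 1/W = 1/0.169 = 5.9172
μ = λ + 1/W = 33.16 + 5.9172 = 39.0772 per hr

Final: 39.0772 /hr


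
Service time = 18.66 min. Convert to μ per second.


μ = 1/(service time) in consistent units.
1 second = 0.0166667 min, so μ = 0.0166667/18.66 = 0.0008932 per second

Final: 0.0008932 /sec


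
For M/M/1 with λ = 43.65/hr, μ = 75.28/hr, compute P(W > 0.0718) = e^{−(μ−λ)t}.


W ~ Exponential(μ−λ) for M/M/1.
μ − λ = 75.28 − 43.65 = 31.6300
P(W > t) = e^{−(μ−λ)t} = e^{−2.2710} = 0.103205

Final: 0.103205


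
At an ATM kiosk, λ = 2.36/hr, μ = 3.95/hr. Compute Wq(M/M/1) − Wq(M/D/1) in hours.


ρ = 2.36/3.95 = 0.5975
Wq(M/M/1) = ρ/(μ−λ) = 0.5975/1.59 = 0.37577 hr
Wq(M/D/1) = ρ/(2(μ−λ)) = 0.18788 hr
Savings = 0.37577 − 0.18788 = 0.18788 hr

Final: 0.18788 hr


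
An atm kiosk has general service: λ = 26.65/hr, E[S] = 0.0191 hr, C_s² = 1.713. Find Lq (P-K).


ρ = λ·E[S] = 26.65·0.0191 = 0.5090
Lq = ρ²(1+C_s²)/(2(1−ρ)) = 0.2591·(1+1.713)/(2·0.4910)
= 0.2591·2.7130/0.9820 = 0.71583

Final: 0.71583


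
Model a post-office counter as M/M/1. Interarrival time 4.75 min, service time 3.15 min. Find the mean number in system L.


λ = 60/4.75 = 12.6316 /hr
μ = 60/3.15 = 19.0476 /hr
ρ = λ/μ = 12.6316/19.0476 = 0.6632
L = ρ/(1−ρ) = 0.6632/0.3368 = 1.9688

Final: 1.9688


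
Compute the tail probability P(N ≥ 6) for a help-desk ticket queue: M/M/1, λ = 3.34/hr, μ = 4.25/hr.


ρ = 3.34/4.25 = 0.7859
P(N ≥ n) = ρ^n = 0.7859^6 = 0.235584

Final: 0.235584


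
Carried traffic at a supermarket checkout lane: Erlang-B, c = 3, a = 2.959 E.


B(3,2.959) = 0.341214 (Erlang-B)
Carried load = a(1 − B) = 2.959·(1 − 0.341214) = 2.959·0.658786 = 1.9493 E

Final: 1.9493 Erlangs


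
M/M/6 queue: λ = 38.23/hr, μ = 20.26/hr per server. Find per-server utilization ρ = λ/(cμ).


ρ = λ/(cμ) = 38.23/(6·20.26) = 38.23/121.56 = 0.3145

Final: 0.3145


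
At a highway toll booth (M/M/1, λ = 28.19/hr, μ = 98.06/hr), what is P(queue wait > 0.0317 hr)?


ρ = 28.19/98.06 = 0.2875
P(Wq > t) = ρ·e^{−(μ−λ)t} = 0.2875·e^{−2.2149}
= 0.2875·0.109167 = 0.031383

Final: 0.031383


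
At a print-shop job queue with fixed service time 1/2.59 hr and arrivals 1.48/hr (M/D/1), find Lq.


ρ = 1.48/2.59 = 0.5714
M/D/1: Lq = ρ²/(2(1−ρ)) = 0.3265/(2·0.4286) = 0.38095

Final: 0.38095


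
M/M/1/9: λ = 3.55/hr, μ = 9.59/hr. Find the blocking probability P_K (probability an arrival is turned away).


ρ = λ/μ = 3.55/9.59 = 0.3702
P_K = (1−ρ)ρ^K/(1−ρ^(K+1)) = (0.6298·0.0001305)/(1 − 0.00004832)
= 0.00008221/0.999952 = 0.00008221

Final: 0.00008221


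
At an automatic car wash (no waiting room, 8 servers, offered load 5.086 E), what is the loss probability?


B(c,a) = (a^c/c!) / Σ_{k=0}^{c} a^k/k!
a^8/8! = 11.104278
Σ terms (k=0..8): 1.00000 + 5.08600 + 12.93370 + 21.92693 + 27.88009 + 28.35963 + 24.03951 + 17.46642 + 11.10428 = 149.796558
B = 11.104278/149.796558 = 0.074129

Final: 0.074129


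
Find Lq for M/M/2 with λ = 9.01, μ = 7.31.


a = λ/μ = 1.2326; ρ = a/2 = 0.6163
P₀ = 0.237410
Lq = P₀·a^c·ρ / (c!·(1−ρ)²) = 0.237410·1.51920·0.6163/(2·0.14724)
= 0.75480

Final: 0.75480


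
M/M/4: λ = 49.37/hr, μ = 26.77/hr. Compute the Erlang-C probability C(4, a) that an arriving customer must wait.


a = λ/μ = 1.8442; ρ = a/4 = 0.4611
P₀ = 0.154212 (from M/M/c formula)
C(c,a) = [a^c/(c!(1−ρ))]·P₀ = [11.56802/(24·0.5389)]·0.154212
= 0.89434·0.154212 = 0.137919

Final: 0.137919


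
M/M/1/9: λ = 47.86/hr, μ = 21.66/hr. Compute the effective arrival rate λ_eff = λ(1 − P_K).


ρ = 2.2096; P_K = (1−ρ)ρ^9/(1−ρ^10) = 0.547627
λ_eff = λ(1 − P_K) = 47.86·(1 − 0.547627) = 47.86·0.452373 = 21.6506 /hr

Final: 21.6506 /hr


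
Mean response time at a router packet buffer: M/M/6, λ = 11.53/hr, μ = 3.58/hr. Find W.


a = 3.2207; ρ = 0.5368; P₀ = 0.038923
Lq = P₀·a^c·ρ/(c!(1−ρ)²) = 0.15093
Wq = Lq/λ = 0.15093/11.53 = 0.01309 hr
W = Wq + 1/μ = 0.01309 + 0.27933 = 0.29242 hr

Final: 0.29242 hr


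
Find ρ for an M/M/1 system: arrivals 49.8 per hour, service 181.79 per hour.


ρ = λ/μ = 49.8/181.79 = 0.2739

Final: 0.2739


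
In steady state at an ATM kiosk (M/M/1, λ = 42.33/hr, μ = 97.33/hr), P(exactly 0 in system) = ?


ρ = 42.33/97.33 = 0.4349
P_n = (1−ρ)·ρ^n = (1 − 0.4349)·0.4349^0 = 0.5651·1.000000 = 0.565088

Final: 0.565088


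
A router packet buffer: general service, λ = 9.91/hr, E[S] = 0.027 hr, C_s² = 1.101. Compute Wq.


ρ = λ·E[S] = 9.91·0.027 = 0.2676
E[S²] = E[S]²(1+C_s²) = 0.027²·(1+1.101) = 0.001532
Wq = λ·E[S²]/(2(1−ρ)) = 9.91·0.001532/(2·0.7324) = 0.01036 hr

Final: 0.01036 hr


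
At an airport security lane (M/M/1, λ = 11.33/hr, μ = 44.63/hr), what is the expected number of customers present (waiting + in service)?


ρ = λ/μ = 11.33/44.63 = 0.2539
L = ρ/(1−ρ) = 0.2539/(1 − 0.2539) = 0.2539/0.7461 = 0.3402

Final: 0.3402


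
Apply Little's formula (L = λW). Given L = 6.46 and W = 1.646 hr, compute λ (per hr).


λ = L/W = 6.46/1.646 = 3.9247 /hr

Final: 3.9247 /hr


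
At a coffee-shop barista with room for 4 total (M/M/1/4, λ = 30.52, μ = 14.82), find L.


ρ = 30.52/14.82 = 2.0594
L = ρ[1 − (K+1)ρ^K + Kρ^(K+1)] / [(1−ρ)(1−ρ^(K+1))]
Numerator: 2.0594·(1 − 5·17.986444 + 4·37.040908) = 121.979945
Denominator: (-1.0594)·(-36.040908) = 38.180989
L = 121.979945/38.180989 = 3.1948

Final: 3.1948


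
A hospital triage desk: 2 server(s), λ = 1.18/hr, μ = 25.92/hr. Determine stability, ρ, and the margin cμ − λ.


Total capacity cμ = 2·25.92 = 51.84/hr
ρ = λ/(cμ) = 1.18/51.84 = 0.02276
Stable ⇔ ρ < 1: YES
Spare capacity = cμ − λ = 51.84 − 1.18 = 50.66/hr

Final: ρ = 0.02276; stable; margin = 50.66/hr


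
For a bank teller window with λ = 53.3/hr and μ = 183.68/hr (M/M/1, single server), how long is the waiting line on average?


ρ = 53.3/183.68 = 0.2902
Lq = ρ²/(1−ρ) = 0.08420/0.7098 = 0.1186

Final: 0.1186


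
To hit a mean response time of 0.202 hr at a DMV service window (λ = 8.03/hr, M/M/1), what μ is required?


W = 1/(μ−λ) ⇒ μ − λ = 1/W = 1/0.202 = 4.9505
μ = λ + 1/W = 8.03 + 4.9505 = 12.9805 per hr

Final: 12.9805 /hr


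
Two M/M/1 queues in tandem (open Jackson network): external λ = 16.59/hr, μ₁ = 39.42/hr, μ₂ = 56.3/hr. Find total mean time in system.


Each node sees arrival rate λ = 16.59/hr (tandem ⇒ throughput preserved).
W₁ = 1/(μ₁−λ) = 1/(39.42−16.59) = 0.04380 hr
W₂ = 1/(μ₂−λ) = 1/(56.3−16.59) = 0.02518 hr
W_total = W₁ + W₂ = 0.04380 + 0.02518 = 0.06898 hr

Final: 0.06898 hr


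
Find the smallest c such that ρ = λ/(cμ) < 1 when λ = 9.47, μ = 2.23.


Stability requires cμ > λ ⇔ c > λ/μ.
λ/μ = 9.47/2.23 = 4.2466
Minimum integer c = ⌊4.2466⌋ + 1 = 5
Check: 5·2.23 = 11.15 > 9.47, while 4·2.23 = 8.92 ≤ 9.47

Final: 5 servers


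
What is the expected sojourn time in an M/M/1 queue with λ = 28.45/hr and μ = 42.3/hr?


W = 1/(μ−λ) = 1/(42.3 − 28.45) = 1/13.85 = 0.07220 hr

Final: 0.07220 hr


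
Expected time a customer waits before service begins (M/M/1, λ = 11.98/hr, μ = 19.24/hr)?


ρ = 11.98/19.24 = 0.6227
Wq = ρ/(μ−λ) = 0.6227/(19.24 − 11.98) = 0.6227/7.26 = 0.08577 hr

Final: 0.08577 hr


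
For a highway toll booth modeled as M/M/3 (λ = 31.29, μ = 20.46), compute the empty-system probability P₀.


a = λ/μ = 31.29/20.46 = 1.5293; ρ = a/c = 0.5098
Σ_{k=0}^{2} a^k/k! (terms k=0..2) = 1.00000 + 1.52933 + 1.16942 = 3.69874
Tail: a^3/(3!(1−ρ)) = 3.57684/(6·0.4902) = 1.21606
P₀ = 1/(3.69874 + 1.21606) = 1/4.91480 = 0.203467

Final: 0.203467


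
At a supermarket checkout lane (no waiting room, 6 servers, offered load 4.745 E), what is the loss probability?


B(c,a) = (a^c/c!) / Σ_{k=0}^{c} a^k/k!
a^6/6! = 15.852027
Σ terms (k=0..6): 1.00000 + 4.74500 + 11.25751 + 17.80563 + 21.12193 + 20.04471 + 15.85203 = 91.826816
B = 15.852027/91.826816 = 0.172630

Final: 0.172630


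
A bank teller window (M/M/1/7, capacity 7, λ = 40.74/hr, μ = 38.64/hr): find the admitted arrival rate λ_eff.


ρ = 1.0543; P_K = (1−ρ)ρ^7/(1−ρ^8) = 0.149336
λ_eff = λ(1 − P_K) = 40.74·(1 − 0.149336) = 40.74·0.850664 = 34.6560 /hr

Final: 34.6560 /hr


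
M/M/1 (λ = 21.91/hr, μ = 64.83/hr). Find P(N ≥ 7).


ρ = 21.91/64.83 = 0.3380
P(N ≥ n) = ρ^n = 0.3380^7 = 0.0005036

Final: 0.0005036
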